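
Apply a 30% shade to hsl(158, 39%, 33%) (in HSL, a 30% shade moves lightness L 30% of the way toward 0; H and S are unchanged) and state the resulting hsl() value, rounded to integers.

L moves 30% from 33 toward 0: 33 − 9.9 = 23.1 → 23.
H and S are unchanged.

hsl(158, 39%, 23%)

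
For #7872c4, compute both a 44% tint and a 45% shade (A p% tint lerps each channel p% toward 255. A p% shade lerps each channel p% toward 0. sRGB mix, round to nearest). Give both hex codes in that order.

#b3b0de, #423f6c

#7872c4 is rgb(120, 114, 196).
44% tint:
  R: 120 + 59.4 = 179.4 → 179
  G: 114 + 62.04 = 176.04 → 176
  B: 196 + 0.44×(255−196) = 196 + 25.96 = 221.96 → 222
  → #b3b0de
45% shade:
  R: 120 − 54 = 66 → 66
  G: 114 − 51.3 = 62.7 → 63
  B: 196 + 0.45×(0−196) = 196 − 88.2 = 107.8 → 108
  → #423f6c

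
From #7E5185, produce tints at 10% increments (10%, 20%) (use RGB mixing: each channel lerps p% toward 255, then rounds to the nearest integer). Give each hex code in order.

#7E5185 is rgb(126, 81, 133).
10%: (126 + 12.9 = 138.9→139, 81 + 17.4 = 98.4→98, 133 + 12.2 = 145.2→145) → #8B6291
20%: (126 + 25.8 = 151.8→152, 81 + 34.8 = 115.8→116, 133 + 24.4 = 157.4→157) → #98749D

#8B6291, #98749D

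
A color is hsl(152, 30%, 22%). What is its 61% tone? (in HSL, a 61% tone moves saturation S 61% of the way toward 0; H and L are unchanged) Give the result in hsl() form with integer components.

hsl(152, 12%, 22%)

S moves 61% from 30 toward 0: 30 − 18.3 = 11.7 → 12.
H and L are unchanged.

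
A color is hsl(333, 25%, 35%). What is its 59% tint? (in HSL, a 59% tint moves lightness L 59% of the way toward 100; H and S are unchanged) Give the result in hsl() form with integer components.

hsl(333, 25%, 73%)

L moves 59% from 35 toward 100: 35 + 38.35 = 73.35 → 73.
H and S are unchanged.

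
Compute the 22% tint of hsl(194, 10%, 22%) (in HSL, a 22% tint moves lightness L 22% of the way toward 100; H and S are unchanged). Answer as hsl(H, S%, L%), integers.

L moves 22% from 22 toward 100: 22 + 17.16 = 39.16 → 39.
H and S are unchanged.

hsl(194, 10%, 39%)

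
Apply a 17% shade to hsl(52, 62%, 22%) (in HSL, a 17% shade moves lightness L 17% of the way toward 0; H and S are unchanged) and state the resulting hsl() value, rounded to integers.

hsl(52, 62%, 18%)

L moves 17% from 22 toward 0: 22 − 3.74 = 18.26 → 18.
H and S are unchanged.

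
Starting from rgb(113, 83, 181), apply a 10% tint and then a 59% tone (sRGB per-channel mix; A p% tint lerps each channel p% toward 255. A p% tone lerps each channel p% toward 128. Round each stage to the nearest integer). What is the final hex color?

A 10% tint moves each channel 10% toward 255:
  R: 113 + 0.1×(255−113) = 113 + 14.2 = 127.2 → 127
  G: 83 + 17.2 = 100.2 → 100
  B: 181 + 0.1×(255−181) = 181 + 7.4 = 188.4 → 188
After the tint: rgb(127, 100, 188) = #7F64BC.
Per channel, c → c + 0.59(128 − c):
  R: 127 + 0.59×(128−127) = 127 + 0.59 = 127.59 → 128
  G: 100 + 0.59×(128−100) = 100 + 16.52 = 116.52 → 117
  B: 188 − 35.4 = 152.6 → 153
rgb(128, 117, 153) = #807599.

#807599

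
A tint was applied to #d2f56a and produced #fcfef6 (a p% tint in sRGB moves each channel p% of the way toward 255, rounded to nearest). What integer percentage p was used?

94%

#d2f56a is rgb(210, 245, 106); #fcfef6 is rgb(252, 254, 246).
On the B channel (widest range): 246 ≈ 106 + (p/100)(255 − 106), so p ≈ 100×(246 − 106)/(255 − 106) = 14000/149 = 93.96.
p = 94 reproduces all three channels after rounding.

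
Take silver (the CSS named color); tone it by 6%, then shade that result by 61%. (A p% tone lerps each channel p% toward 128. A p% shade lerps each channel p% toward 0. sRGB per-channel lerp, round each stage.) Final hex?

CSS silver is rgb(192, 192, 192).
A 6% tone moves each channel 6% toward 128:
  R: 192 + 0.06×(128−192) = 192 − 3.84 = 188.16 → 188
  G: 192 + 0.06×(128−192) = 192 − 3.84 = 188.16 → 188
  B: 192 + 0.06×(128−192) = 192 − 3.84 = 188.16 → 188
After the tone: rgb(188, 188, 188) = #BCBCBC.
Per channel, c → c + 0.61(0 − c):
  R: 188 − 114.68 = 73.32 → 73
  G: 188 − 114.68 = 73.32 → 73
  B: 188 + 0.61×(0−188) = 188 − 114.68 = 73.32 → 73
rgb(73, 73, 73) = #494949.

#494949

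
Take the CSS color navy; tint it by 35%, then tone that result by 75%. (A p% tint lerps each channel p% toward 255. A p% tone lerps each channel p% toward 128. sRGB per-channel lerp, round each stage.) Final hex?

CSS navy is rgb(0, 0, 128).
Per channel, c → c + 0.35(255 − c):
  R: 0 + 89.25 = 89.25 → 89
  G: 0 + 0.35×(255−0) = 0 + 89.25 = 89.25 → 89
  B: 128 + 0.35×(255−128) = 128 + 44.45 = 172.45 → 172
After the tint: rgb(89, 89, 172) = #5959AC.
A 75% tone moves each channel 75% toward 128:
  R: 89 + 0.75×(128−89) = 89 + 29.25 = 118.25 → 118
  G: 89 + 0.75×(128−89) = 89 + 29.25 = 118.25 → 118
  B: 172 + 0.75×(128−172) = 172 − 33 = 139 → 139
rgb(118, 118, 139) = #76768B.

#76768B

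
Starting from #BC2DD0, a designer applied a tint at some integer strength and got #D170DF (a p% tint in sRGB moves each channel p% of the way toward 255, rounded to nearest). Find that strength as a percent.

#BC2DD0 is rgb(188, 45, 208); #D170DF is rgb(209, 112, 223).
On the G channel (widest range): 112 ≈ 45 + (p/100)(255 − 45), so p ≈ 100×(112 − 45)/(255 − 45) = 6700/210 = 31.90.
p = 32 reproduces all three channels after rounding.

32%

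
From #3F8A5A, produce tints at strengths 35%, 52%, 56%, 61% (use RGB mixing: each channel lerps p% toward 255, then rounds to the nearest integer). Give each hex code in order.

#3F8A5A is rgb(63, 138, 90).
35%: (63 + 67.2 = 130.2→130, 138 + 40.95 = 178.95→179, 90 + 57.75 = 147.75→148) → #82B394
52%: (63 + 99.84 = 162.84→163, 138 + 60.84 = 198.84→199, 90 + 85.8 = 175.8→176) → #A3C7B0
56%: (63 + 107.52 = 170.52→171, 138 + 65.52 = 203.52→204, 90 + 92.4 = 182.4→182) → #ABCCB6
61%: (63 + 117.12 = 180.12→180, 138 + 71.37 = 209.37→209, 90 + 100.65 = 190.65→191) → #B4D1BF

#82B394, #A3C7B0, #ABCCB6, #B4D1BF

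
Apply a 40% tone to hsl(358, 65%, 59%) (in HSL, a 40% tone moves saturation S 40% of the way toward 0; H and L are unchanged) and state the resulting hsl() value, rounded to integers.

hsl(358, 39%, 59%)

S moves 40% from 65 toward 0: 65 − 26 = 39 → 39.
H and L are unchanged.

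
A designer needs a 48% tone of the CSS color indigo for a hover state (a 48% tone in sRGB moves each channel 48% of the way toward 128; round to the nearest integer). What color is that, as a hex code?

CSS indigo is rgb(75, 0, 130).
Per channel, c → c + 0.48(128 − c):
  R: 75 + 0.48×(128−75) = 75 + 25.44 = 100.44 → 100
  G: 0 + 0.48×(128−0) = 0 + 61.44 = 61.44 → 61
  B: 130 − 0.96 = 129.04 → 129
rgb(100, 61, 129) = #643d81.

#643d81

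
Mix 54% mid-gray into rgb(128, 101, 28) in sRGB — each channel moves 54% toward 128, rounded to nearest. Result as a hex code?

Lerp each channel 54% toward 128:
  R: 128 + 0.54×(128−128) = 128 + 0 = 128 → 128
  G: 101 + 14.58 = 115.58 → 116
  B: 28 + 0.54×(128−28) = 28 + 54 = 82 → 82
rgb(128, 116, 82) = #807452.

#807452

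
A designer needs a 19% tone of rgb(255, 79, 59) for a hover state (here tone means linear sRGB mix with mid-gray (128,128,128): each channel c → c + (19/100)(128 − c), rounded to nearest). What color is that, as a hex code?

#E75848

Lerp each channel 19% toward 128:
  R: 255 − 24.13 = 230.87 → 231
  G: 79 + 0.19×(128−79) = 79 + 9.31 = 88.31 → 88
  B: 59 + 0.19×(128−59) = 59 + 13.11 = 72.11 → 72
rgb(231, 88, 72) = #E75848.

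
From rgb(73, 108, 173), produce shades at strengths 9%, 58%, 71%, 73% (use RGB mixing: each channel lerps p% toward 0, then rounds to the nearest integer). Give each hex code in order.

#42629D, #1F2D49, #151F32, #141D2F

9%: (73 − 6.57 = 66.43→66, 108 − 9.72 = 98.28→98, 173 − 15.57 = 157.43→157) → #42629D
58%: (73 − 42.34 = 30.66→31, 108 − 62.64 = 45.36→45, 173 − 100.34 = 72.66→73) → #1F2D49
71%: (73 − 51.83 = 21.17→21, 108 − 76.68 = 31.32→31, 173 − 122.83 = 50.17→50) → #151F32
73%: (73 − 53.29 = 19.71→20, 108 − 78.84 = 29.16→29, 173 − 126.29 = 46.71→47) → #141D2F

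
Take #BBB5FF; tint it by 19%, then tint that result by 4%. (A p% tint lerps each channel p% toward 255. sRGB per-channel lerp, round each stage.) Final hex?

#CAC5FF

#BBB5FF is rgb(187, 181, 255).
Lerp each channel 19% toward 255:
  R: 187 + 0.19×(255−187) = 187 + 12.92 = 199.92 → 200
  G: 181 + 0.19×(255−181) = 181 + 14.06 = 195.06 → 195
  B: 255 + 0.19×(255−255) = 255 + 0 = 255 → 255
After the tint: rgb(200, 195, 255) = #C8C3FF.
Per channel, c → c + 0.04(255 − c):
  R: 200 + 0.04×(255−200) = 200 + 2.2 = 202.2 → 202
  G: 195 + 2.4 = 197.4 → 197
  B: 255 + 0.04×(255−255) = 255 + 0 = 255 → 255
rgb(202, 197, 255) = #CAC5FF.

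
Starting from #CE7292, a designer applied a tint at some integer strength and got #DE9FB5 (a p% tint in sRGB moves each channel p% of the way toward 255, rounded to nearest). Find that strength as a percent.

32%

#CE7292 is rgb(206, 114, 146); #DE9FB5 is rgb(222, 159, 181).
On the G channel (widest range): 159 ≈ 114 + (p/100)(255 − 114), so p ≈ 100×(159 − 114)/(255 − 114) = 4500/141 = 31.91.
p = 32 reproduces all three channels after rounding.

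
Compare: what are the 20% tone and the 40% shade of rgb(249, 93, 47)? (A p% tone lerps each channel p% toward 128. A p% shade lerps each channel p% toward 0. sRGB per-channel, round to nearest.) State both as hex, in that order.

20% tone:
  R: 249 + 0.2×(128−249) = 249 − 24.2 = 224.8 → 225
  G: 93 + 7 = 100 → 100
  B: 47 + 0.2×(128−47) = 47 + 16.2 = 63.2 → 63
  → #E1643F
40% shade:
  R: 249 + 0.4×(0−249) = 249 − 99.6 = 149.4 → 149
  G: 93 + 0.4×(0−93) = 93 − 37.2 = 55.8 → 56
  B: 47 − 18.8 = 28.2 → 28
  → #95381C

#E1643F, #95381C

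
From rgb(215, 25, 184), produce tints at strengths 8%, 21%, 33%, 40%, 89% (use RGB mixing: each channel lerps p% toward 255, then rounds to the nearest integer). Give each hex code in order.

#da2bbe, #df49c7, #e465cf, #e775d4, #fbe6f7

8%: (215 + 3.2 = 218.2→218, 25 + 18.4 = 43.4→43, 184 + 5.68 = 189.68→190) → #da2bbe
21%: (215 + 8.4 = 223.4→223, 25 + 48.3 = 73.3→73, 184 + 14.91 = 198.91→199) → #df49c7
33%: (215 + 13.2 = 228.2→228, 25 + 75.9 = 100.9→101, 184 + 23.43 = 207.43→207) → #e465cf
40%: (215 + 16 = 231→231, 25 + 92 = 117→117, 184 + 28.4 = 212.4→212) → #e775d4
89%: (215 + 35.6 = 250.6→251, 25 + 204.7 = 229.7→230, 184 + 63.19 = 247.19→247) → #fbe6f7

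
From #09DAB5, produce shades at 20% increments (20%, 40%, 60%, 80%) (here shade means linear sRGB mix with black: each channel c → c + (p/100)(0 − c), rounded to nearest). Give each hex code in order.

#07AE91, #05836D, #045748, #022C24

#09DAB5 is rgb(9, 218, 181).
20%: (9 − 1.8 = 7.2→7, 218 − 43.6 = 174.4→174, 181 − 36.2 = 144.8→145) → #07AE91
40%: (9 − 3.6 = 5.4→5, 218 − 87.2 = 130.8→131, 181 − 72.4 = 108.6→109) → #05836D
60%: (9 − 5.4 = 3.6→4, 218 − 130.8 = 87.2→87, 181 − 108.6 = 72.4→72) → #045748
80%: (9 − 7.2 = 1.8→2, 218 − 174.4 = 43.6→44, 181 − 144.8 = 36.2→36) → #022C24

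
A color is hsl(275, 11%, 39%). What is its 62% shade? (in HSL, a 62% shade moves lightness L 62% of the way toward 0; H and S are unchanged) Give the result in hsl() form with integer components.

hsl(275, 11%, 15%)

L moves 62% from 39 toward 0: 39 − 24.18 = 14.82 → 15.
H and S are unchanged.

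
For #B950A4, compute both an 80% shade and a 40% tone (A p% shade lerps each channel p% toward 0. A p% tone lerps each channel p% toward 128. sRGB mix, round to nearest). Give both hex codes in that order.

#251021, #A26396

#B950A4 is rgb(185, 80, 164).
80% shade:
  R: 185 − 148 = 37 → 37
  G: 80 + 0.8×(0−80) = 80 − 64 = 16 → 16
  B: 164 − 131.2 = 32.8 → 33
  → #251021
40% tone:
  R: 185 + 0.4×(128−185) = 185 − 22.8 = 162.2 → 162
  G: 80 + 19.2 = 99.2 → 99
  B: 164 − 14.4 = 149.6 → 150
  → #A26396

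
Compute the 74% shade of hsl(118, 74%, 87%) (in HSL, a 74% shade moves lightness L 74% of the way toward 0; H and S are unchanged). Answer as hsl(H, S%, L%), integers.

hsl(118, 74%, 23%)

L moves 74% from 87 toward 0: 87 − 64.38 = 22.62 → 23.
H and S are unchanged.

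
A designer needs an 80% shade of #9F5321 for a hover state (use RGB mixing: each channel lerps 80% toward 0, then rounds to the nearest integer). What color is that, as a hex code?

#9F5321 is rgb(159, 83, 33).
Lerp each channel 80% toward 0:
  R: 159 + 0.8×(0−159) = 159 − 127.2 = 31.8 → 32
  G: 83 − 66.4 = 16.6 → 17
  B: 33 − 26.4 = 6.6 → 7
rgb(32, 17, 7) = #201107.

#201107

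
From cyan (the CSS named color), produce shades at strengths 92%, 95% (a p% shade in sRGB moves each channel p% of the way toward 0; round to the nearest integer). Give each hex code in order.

#001414, #000d0d

CSS cyan is rgb(0, 255, 255).
92%: (0→0, 255 − 234.6 = 20.4→20, 255 − 234.6 = 20.4→20) → #001414
95%: (0→0, 255 − 242.25 = 12.75→13, 255 − 242.25 = 12.75→13) → #000d0d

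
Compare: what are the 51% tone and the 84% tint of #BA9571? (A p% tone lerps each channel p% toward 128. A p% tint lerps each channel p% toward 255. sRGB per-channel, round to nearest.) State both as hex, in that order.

#9C8A79, #F4EEE8

#BA9571 is rgb(186, 149, 113).
51% tone:
  R: 186 + 0.51×(128−186) = 186 − 29.58 = 156.42 → 156
  G: 149 + 0.51×(128−149) = 149 − 10.71 = 138.29 → 138
  B: 113 + 7.65 = 120.65 → 121
  → #9C8A79
84% tint:
  R: 186 + 57.96 = 243.96 → 244
  G: 149 + 0.84×(255−149) = 149 + 89.04 = 238.04 → 238
  B: 113 + 119.28 = 232.28 → 232
  → #F4EEE8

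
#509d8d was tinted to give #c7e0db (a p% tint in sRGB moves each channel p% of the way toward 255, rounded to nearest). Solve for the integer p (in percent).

68%

#509d8d is rgb(80, 157, 141); #c7e0db is rgb(199, 224, 219).
On the R channel (widest range): 199 ≈ 80 + (p/100)(255 − 80), so p ≈ 100×(199 − 80)/(255 − 80) = 11900/175 = 68.00.
p = 68 reproduces all three channels after rounding.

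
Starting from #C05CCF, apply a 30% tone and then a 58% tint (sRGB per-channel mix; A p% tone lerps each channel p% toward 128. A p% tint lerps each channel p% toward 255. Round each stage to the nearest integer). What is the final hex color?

#DDBFE1

#C05CCF is rgb(192, 92, 207).
A 30% tone moves each channel 30% toward 128:
  R: 192 + 0.3×(128−192) = 192 − 19.2 = 172.8 → 173
  G: 92 + 0.3×(128−92) = 92 + 10.8 = 102.8 → 103
  B: 207 − 23.7 = 183.3 → 183
After the tone: rgb(173, 103, 183) = #AD67B7.
A 58% tint moves each channel 58% toward 255:
  R: 173 + 0.58×(255−173) = 173 + 47.56 = 220.56 → 221
  G: 103 + 0.58×(255−103) = 103 + 88.16 = 191.16 → 191
  B: 183 + 41.76 = 224.76 → 225
rgb(221, 191, 225) = #DDBFE1.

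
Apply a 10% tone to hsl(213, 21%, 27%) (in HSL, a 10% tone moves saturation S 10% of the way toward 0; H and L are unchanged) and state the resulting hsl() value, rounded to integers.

hsl(213, 19%, 27%)

S moves 10% from 21 toward 0: 21 − 2.1 = 18.9 → 19.
H and L are unchanged.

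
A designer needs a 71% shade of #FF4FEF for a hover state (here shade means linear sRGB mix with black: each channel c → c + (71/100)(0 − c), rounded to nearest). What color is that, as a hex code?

#FF4FEF is rgb(255, 79, 239).
A 71% shade moves each channel 71% toward 0:
  R: 255 − 181.05 = 73.95 → 74
  G: 79 + 0.71×(0−79) = 79 − 56.09 = 22.91 → 23
  B: 239 + 0.71×(0−239) = 239 − 169.69 = 69.31 → 69
rgb(74, 23, 69) = #4A1745.

#4A1745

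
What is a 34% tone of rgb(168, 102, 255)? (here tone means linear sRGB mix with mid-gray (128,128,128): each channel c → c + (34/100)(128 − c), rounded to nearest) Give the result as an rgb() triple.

Per channel, c → c + 0.34(128 − c):
  R: 168 + 0.34×(128−168) = 168 − 13.6 = 154.4 → 154
  G: 102 + 0.34×(128−102) = 102 + 8.84 = 110.84 → 111
  B: 255 + 0.34×(128−255) = 255 − 43.18 = 211.82 → 212

rgb(154, 111, 212)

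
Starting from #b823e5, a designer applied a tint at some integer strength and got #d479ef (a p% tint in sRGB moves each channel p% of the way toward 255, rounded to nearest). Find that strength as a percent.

#b823e5 is rgb(184, 35, 229); #d479ef is rgb(212, 121, 239).
On the G channel (widest range): 121 ≈ 35 + (p/100)(255 − 35), so p ≈ 100×(121 − 35)/(255 − 35) = 8600/220 = 39.09.
p = 39 reproduces all three channels after rounding.

39%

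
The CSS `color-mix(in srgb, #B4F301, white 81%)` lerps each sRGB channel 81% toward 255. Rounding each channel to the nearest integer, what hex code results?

#B4F301 is rgb(180, 243, 1).
Per channel, c → c + 0.81(255 − c):
  R: 180 + 0.81×(255−180) = 180 + 60.75 = 240.75 → 241
  G: 243 + 0.81×(255−243) = 243 + 9.72 = 252.72 → 253
  B: 1 + 205.74 = 206.74 → 207
rgb(241, 253, 207) = #F1FDCF.

#F1FDCF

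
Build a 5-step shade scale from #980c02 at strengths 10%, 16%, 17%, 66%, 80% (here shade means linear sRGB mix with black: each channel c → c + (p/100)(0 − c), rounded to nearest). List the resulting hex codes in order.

#980c02 is rgb(152, 12, 2).
10%: (152 − 15.2 = 136.8→137, 12 − 1.2 = 10.8→11, 2→2) → #890b02
16%: (152 − 24.32 = 127.68→128, 12 − 1.92 = 10.08→10, 2→2) → #800a02
17%: (152 − 25.84 = 126.16→126, 12 − 2.04 = 9.96→10, 2→2) → #7e0a02
66%: (152 − 100.32 = 51.68→52, 12 − 7.92 = 4.08→4, 2 − 1.32 = 0.68→1) → #340401
80%: (152 − 121.6 = 30.4→30, 12 − 9.6 = 2.4→2, 2 − 1.6 = 0.4→0) → #1e0200

#890b02, #800a02, #7e0a02, #340401, #1e0200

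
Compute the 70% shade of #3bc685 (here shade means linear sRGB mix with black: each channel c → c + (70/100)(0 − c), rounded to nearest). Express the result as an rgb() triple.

#3bc685 is rgb(59, 198, 133).
Lerp each channel 70% toward 0:
  R: 59 + 0.7×(0−59) = 59 − 41.3 = 17.7 → 18
  G: 198 + 0.7×(0−198) = 198 − 138.6 = 59.4 → 59
  B: 133 − 93.1 = 39.9 → 40

rgb(18, 59, 40)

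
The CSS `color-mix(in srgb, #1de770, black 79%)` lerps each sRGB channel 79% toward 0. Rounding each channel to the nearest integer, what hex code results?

#063118

#1de770 is rgb(29, 231, 112).
Per channel, c → c + 0.79(0 − c):
  R: 29 + 0.79×(0−29) = 29 − 22.91 = 6.09 → 6
  G: 231 − 182.49 = 48.51 → 49
  B: 112 + 0.79×(0−112) = 112 − 88.48 = 23.52 → 24
rgb(6, 49, 24) = #063118.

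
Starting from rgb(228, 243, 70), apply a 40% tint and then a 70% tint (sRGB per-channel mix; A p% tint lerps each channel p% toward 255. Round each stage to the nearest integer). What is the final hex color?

#fafdde

Per channel, c → c + 0.4(255 − c):
  R: 228 + 0.4×(255−228) = 228 + 10.8 = 238.8 → 239
  G: 243 + 4.8 = 247.8 → 248
  B: 70 + 0.4×(255−70) = 70 + 74 = 144 → 144
After the tint: rgb(239, 248, 144) = #eff890.
Per channel, c → c + 0.7(255 − c):
  R: 239 + 0.7×(255−239) = 239 + 11.2 = 250.2 → 250
  G: 248 + 0.7×(255−248) = 248 + 4.9 = 252.9 → 253
  B: 144 + 0.7×(255−144) = 144 + 77.7 = 221.7 → 222
rgb(250, 253, 222) = #fafdde.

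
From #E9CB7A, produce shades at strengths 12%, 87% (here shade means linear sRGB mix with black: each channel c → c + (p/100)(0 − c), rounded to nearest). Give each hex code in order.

#CDB36B, #1E1A10

#E9CB7A is rgb(233, 203, 122).
12%: (233 − 27.96 = 205.04→205, 203 − 24.36 = 178.64→179, 122 − 14.64 = 107.36→107) → #CDB36B
87%: (233 − 202.71 = 30.29→30, 203 − 176.61 = 26.39→26, 122 − 106.14 = 15.86→16) → #1E1A10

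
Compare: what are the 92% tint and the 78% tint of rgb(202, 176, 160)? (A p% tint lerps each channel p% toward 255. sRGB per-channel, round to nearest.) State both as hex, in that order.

#FBF9F7, #F3EEEA

92% tint:
  R: 202 + 0.92×(255−202) = 202 + 48.76 = 250.76 → 251
  G: 176 + 0.92×(255−176) = 176 + 72.68 = 248.68 → 249
  B: 160 + 87.4 = 247.4 → 247
  → #FBF9F7
78% tint:
  R: 202 + 41.34 = 243.34 → 243
  G: 176 + 0.78×(255−176) = 176 + 61.62 = 237.62 → 238
  B: 160 + 74.1 = 234.1 → 234
  → #F3EEEA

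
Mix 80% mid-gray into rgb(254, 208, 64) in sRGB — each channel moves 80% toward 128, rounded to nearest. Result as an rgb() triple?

Per channel, c → c + 0.8(128 − c):
  R: 254 + 0.8×(128−254) = 254 − 100.8 = 153.2 → 153
  G: 208 + 0.8×(128−208) = 208 − 64 = 144 → 144
  B: 64 + 0.8×(128−64) = 64 + 51.2 = 115.2 → 115

rgb(153, 144, 115)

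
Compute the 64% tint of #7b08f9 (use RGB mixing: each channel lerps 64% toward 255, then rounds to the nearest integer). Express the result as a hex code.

#7b08f9 is rgb(123, 8, 249).
Lerp each channel 64% toward 255:
  R: 123 + 0.64×(255−123) = 123 + 84.48 = 207.48 → 207
  G: 8 + 0.64×(255−8) = 8 + 158.08 = 166.08 → 166
  B: 249 + 0.64×(255−249) = 249 + 3.84 = 252.84 → 253
rgb(207, 166, 253) = #cfa6fd.

#cfa6fd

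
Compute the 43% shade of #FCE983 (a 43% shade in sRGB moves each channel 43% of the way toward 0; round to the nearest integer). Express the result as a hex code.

#90854B

#FCE983 is rgb(252, 233, 131).
Lerp each channel 43% toward 0:
  R: 252 + 0.43×(0−252) = 252 − 108.36 = 143.64 → 144
  G: 233 + 0.43×(0−233) = 233 − 100.19 = 132.81 → 133
  B: 131 + 0.43×(0−131) = 131 − 56.33 = 74.67 → 75
rgb(144, 133, 75) = #90854B.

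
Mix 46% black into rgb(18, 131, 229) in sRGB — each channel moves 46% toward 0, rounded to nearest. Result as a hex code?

#0A477C

Per channel, c → c + 0.46(0 − c):
  R: 18 + 0.46×(0−18) = 18 − 8.28 = 9.72 → 10
  G: 131 − 60.26 = 70.74 → 71
  B: 229 + 0.46×(0−229) = 229 − 105.34 = 123.66 → 124
rgb(10, 71, 124) = #0A477C.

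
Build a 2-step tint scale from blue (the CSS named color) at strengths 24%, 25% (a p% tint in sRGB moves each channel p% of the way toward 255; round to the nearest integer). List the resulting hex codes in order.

CSS blue is rgb(0, 0, 255).
24%: (0 + 61.2 = 61.2→61, 0 + 61.2 = 61.2→61, 255→255) → #3D3DFF
25%: (0 + 63.75 = 63.75→64, 0 + 63.75 = 63.75→64, 255→255) → #4040FF

#3D3DFF, #4040FF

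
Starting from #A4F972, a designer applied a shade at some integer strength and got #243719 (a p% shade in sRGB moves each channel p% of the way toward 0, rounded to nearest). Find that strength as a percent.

#A4F972 is rgb(164, 249, 114); #243719 is rgb(36, 55, 25).
On the G channel (widest range): 55 ≈ 249 + (p/100)(0 − 249), so p ≈ 100×(55 − 249)/(0 − 249) = -19400/-249 = 77.91.
p = 78 reproduces all three channels after rounding.

78%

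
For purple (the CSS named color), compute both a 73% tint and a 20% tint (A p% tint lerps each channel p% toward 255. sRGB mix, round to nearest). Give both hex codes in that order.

#ddbadd, #993399

CSS purple is rgb(128, 0, 128).
73% tint:
  R: 128 + 0.73×(255−128) = 128 + 92.71 = 220.71 → 221
  G: 0 + 0.73×(255−0) = 0 + 186.15 = 186.15 → 186
  B: 128 + 0.73×(255−128) = 128 + 92.71 = 220.71 → 221
  → #ddbadd
20% tint:
  R: 128 + 25.4 = 153.4 → 153
  G: 0 + 51 = 51 → 51
  B: 128 + 0.2×(255−128) = 128 + 25.4 = 153.4 → 153
  → #993399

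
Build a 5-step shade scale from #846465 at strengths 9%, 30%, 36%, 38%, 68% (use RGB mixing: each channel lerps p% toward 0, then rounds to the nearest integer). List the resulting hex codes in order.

#785B5C, #5C4647, #544041, #523E3F, #2A2020

#846465 is rgb(132, 100, 101).
9%: (132 − 11.88 = 120.12→120, 100 − 9 = 91→91, 101 − 9.09 = 91.91→92) → #785B5C
30%: (132 − 39.6 = 92.4→92, 100 − 30 = 70→70, 101 − 30.3 = 70.7→71) → #5C4647
36%: (132 − 47.52 = 84.48→84, 100 − 36 = 64→64, 101 − 36.36 = 64.64→65) → #544041
38%: (132 − 50.16 = 81.84→82, 100 − 38 = 62→62, 101 − 38.38 = 62.62→63) → #523E3F
68%: (132 − 89.76 = 42.24→42, 100 − 68 = 32→32, 101 − 68.68 = 32.32→32) → #2A2020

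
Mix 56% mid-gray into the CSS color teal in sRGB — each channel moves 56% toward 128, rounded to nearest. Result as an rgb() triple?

rgb(72, 128, 128)

CSS teal is rgb(0, 128, 128).
Per channel, c → c + 0.56(128 − c):
  R: 0 + 71.68 = 71.68 → 72
  G: 128 + 0 = 128 → 128
  B: 128 + 0.56×(128−128) = 128 + 0 = 128 → 128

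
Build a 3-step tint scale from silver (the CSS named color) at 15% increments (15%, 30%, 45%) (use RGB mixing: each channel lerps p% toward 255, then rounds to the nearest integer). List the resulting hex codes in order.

#C9C9C9, #D3D3D3, #DCDCDC

CSS silver is rgb(192, 192, 192).
15%: (192 + 9.45 = 201.45→201, 192 + 9.45 = 201.45→201, 192 + 9.45 = 201.45→201) → #C9C9C9
30%: (192 + 18.9 = 210.9→211, 192 + 18.9 = 210.9→211, 192 + 18.9 = 210.9→211) → #D3D3D3
45%: (192 + 28.35 = 220.35→220, 192 + 28.35 = 220.35→220, 192 + 28.35 = 220.35→220) → #DCDCDC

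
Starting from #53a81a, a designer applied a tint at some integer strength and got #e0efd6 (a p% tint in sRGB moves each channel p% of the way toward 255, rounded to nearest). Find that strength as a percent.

#53a81a is rgb(83, 168, 26); #e0efd6 is rgb(224, 239, 214).
On the B channel (widest range): 214 ≈ 26 + (p/100)(255 − 26), so p ≈ 100×(214 − 26)/(255 − 26) = 18800/229 = 82.10.
p = 82 reproduces all three channels after rounding.

82%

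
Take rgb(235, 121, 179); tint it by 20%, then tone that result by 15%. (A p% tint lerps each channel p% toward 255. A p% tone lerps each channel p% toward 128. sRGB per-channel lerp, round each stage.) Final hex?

#de91b8

A 20% tint moves each channel 20% toward 255:
  R: 235 + 0.2×(255−235) = 235 + 4 = 239 → 239
  G: 121 + 0.2×(255−121) = 121 + 26.8 = 147.8 → 148
  B: 179 + 15.2 = 194.2 → 194
After the tint: rgb(239, 148, 194) = #ef94c2.
A 15% tone moves each channel 15% toward 128:
  R: 239 − 16.65 = 222.35 → 222
  G: 148 + 0.15×(128−148) = 148 − 3 = 145 → 145
  B: 194 + 0.15×(128−194) = 194 − 9.9 = 184.1 → 184
rgb(222, 145, 184) = #de91b8.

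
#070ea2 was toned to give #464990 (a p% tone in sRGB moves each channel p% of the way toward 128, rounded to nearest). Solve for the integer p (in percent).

#070ea2 is rgb(7, 14, 162); #464990 is rgb(70, 73, 144).
On the R channel (widest range): 70 ≈ 7 + (p/100)(128 − 7), so p ≈ 100×(70 − 7)/(128 − 7) = 6300/121 = 52.07.
p = 52 reproduces all three channels after rounding.

52%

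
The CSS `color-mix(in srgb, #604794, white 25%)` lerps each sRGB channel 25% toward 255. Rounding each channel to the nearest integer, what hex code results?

#8875AF

#604794 is rgb(96, 71, 148).
Per channel, c → c + 0.25(255 − c):
  R: 96 + 0.25×(255−96) = 96 + 39.75 = 135.75 → 136
  G: 71 + 46 = 117 → 117
  B: 148 + 0.25×(255−148) = 148 + 26.75 = 174.75 → 175
rgb(136, 117, 175) = #8875AF.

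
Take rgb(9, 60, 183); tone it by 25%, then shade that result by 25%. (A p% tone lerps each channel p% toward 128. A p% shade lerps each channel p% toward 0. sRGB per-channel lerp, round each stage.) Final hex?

Lerp each channel 25% toward 128:
  R: 9 + 0.25×(128−9) = 9 + 29.75 = 38.75 → 39
  G: 60 + 0.25×(128−60) = 60 + 17 = 77 → 77
  B: 183 + 0.25×(128−183) = 183 − 13.75 = 169.25 → 169
After the tone: rgb(39, 77, 169) = #274da9.
Per channel, c → c + 0.25(0 − c):
  R: 39 − 9.75 = 29.25 → 29
  G: 77 + 0.25×(0−77) = 77 − 19.25 = 57.75 → 58
  B: 169 − 42.25 = 126.75 → 127
rgb(29, 58, 127) = #1d3a7f.

#1d3a7f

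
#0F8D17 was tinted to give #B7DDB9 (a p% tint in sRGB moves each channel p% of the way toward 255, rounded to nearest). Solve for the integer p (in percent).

70%

#0F8D17 is rgb(15, 141, 23); #B7DDB9 is rgb(183, 221, 185).
On the R channel (widest range): 183 ≈ 15 + (p/100)(255 − 15), so p ≈ 100×(183 − 15)/(255 − 15) = 16800/240 = 70.00.
p = 70 reproduces all three channels after rounding.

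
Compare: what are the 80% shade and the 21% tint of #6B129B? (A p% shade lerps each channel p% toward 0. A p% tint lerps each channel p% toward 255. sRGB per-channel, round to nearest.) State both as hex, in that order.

#15041F, #8A44B0

#6B129B is rgb(107, 18, 155).
80% shade:
  R: 107 − 85.6 = 21.4 → 21
  G: 18 − 14.4 = 3.6 → 4
  B: 155 + 0.8×(0−155) = 155 − 124 = 31 → 31
  → #15041F
21% tint:
  R: 107 + 0.21×(255−107) = 107 + 31.08 = 138.08 → 138
  G: 18 + 49.77 = 67.77 → 68
  B: 155 + 21 = 176 → 176
  → #8A44B0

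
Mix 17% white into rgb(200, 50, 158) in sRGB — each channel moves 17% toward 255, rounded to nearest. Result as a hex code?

#D155AE

Per channel, c → c + 0.17(255 − c):
  R: 200 + 0.17×(255−200) = 200 + 9.35 = 209.35 → 209
  G: 50 + 0.17×(255−50) = 50 + 34.85 = 84.85 → 85
  B: 158 + 0.17×(255−158) = 158 + 16.49 = 174.49 → 174
rgb(209, 85, 174) = #D155AE.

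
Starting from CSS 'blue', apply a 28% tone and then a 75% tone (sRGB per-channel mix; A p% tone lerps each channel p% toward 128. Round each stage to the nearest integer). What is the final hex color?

#696997

CSS blue is rgb(0, 0, 255).
Lerp each channel 28% toward 128:
  R: 0 + 0.28×(128−0) = 0 + 35.84 = 35.84 → 36
  G: 0 + 0.28×(128−0) = 0 + 35.84 = 35.84 → 36
  B: 255 − 35.56 = 219.44 → 219
After the tone: rgb(36, 36, 219) = #2424DB.
Per channel, c → c + 0.75(128 − c):
  R: 36 + 69 = 105 → 105
  G: 36 + 69 = 105 → 105
  B: 219 + 0.75×(128−219) = 219 − 68.25 = 150.75 → 151
rgb(105, 105, 151) = #696997.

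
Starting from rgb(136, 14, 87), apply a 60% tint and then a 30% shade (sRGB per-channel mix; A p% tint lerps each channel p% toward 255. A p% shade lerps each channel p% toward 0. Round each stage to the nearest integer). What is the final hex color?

Per channel, c → c + 0.6(255 − c):
  R: 136 + 71.4 = 207.4 → 207
  G: 14 + 144.6 = 158.6 → 159
  B: 87 + 100.8 = 187.8 → 188
After the tint: rgb(207, 159, 188) = #CF9FBC.
Lerp each channel 30% toward 0:
  R: 207 + 0.3×(0−207) = 207 − 62.1 = 144.9 → 145
  G: 159 + 0.3×(0−159) = 159 − 47.7 = 111.3 → 111
  B: 188 − 56.4 = 131.6 → 132
rgb(145, 111, 132) = #916F84.

#916F84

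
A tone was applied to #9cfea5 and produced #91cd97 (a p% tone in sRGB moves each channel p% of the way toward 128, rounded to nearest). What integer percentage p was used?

39%

#9cfea5 is rgb(156, 254, 165); #91cd97 is rgb(145, 205, 151).
On the G channel (widest range): 205 ≈ 254 + (p/100)(128 − 254), so p ≈ 100×(205 − 254)/(128 − 254) = -4900/-126 = 38.89.
p = 39 reproduces all three channels after rounding.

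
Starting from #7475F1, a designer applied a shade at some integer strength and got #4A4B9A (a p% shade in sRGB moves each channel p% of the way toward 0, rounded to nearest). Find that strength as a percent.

36%

#7475F1 is rgb(116, 117, 241); #4A4B9A is rgb(74, 75, 154).
On the B channel (widest range): 154 ≈ 241 + (p/100)(0 − 241), so p ≈ 100×(154 − 241)/(0 − 241) = -8700/-241 = 36.10.
p = 36 reproduces all three channels after rounding.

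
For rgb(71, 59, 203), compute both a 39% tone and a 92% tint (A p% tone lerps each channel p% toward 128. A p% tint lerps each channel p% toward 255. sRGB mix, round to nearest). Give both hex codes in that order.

#5D56AE, #F0EFFB

39% tone:
  R: 71 + 0.39×(128−71) = 71 + 22.23 = 93.23 → 93
  G: 59 + 0.39×(128−59) = 59 + 26.91 = 85.91 → 86
  B: 203 − 29.25 = 173.75 → 174
  → #5D56AE
92% tint:
  R: 71 + 169.28 = 240.28 → 240
  G: 59 + 180.32 = 239.32 → 239
  B: 203 + 0.92×(255−203) = 203 + 47.84 = 250.84 → 251
  → #F0EFFB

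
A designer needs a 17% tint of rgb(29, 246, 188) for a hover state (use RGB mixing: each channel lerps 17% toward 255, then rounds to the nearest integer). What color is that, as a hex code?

#43f8c7

A 17% tint moves each channel 17% toward 255:
  R: 29 + 0.17×(255−29) = 29 + 38.42 = 67.42 → 67
  G: 246 + 1.53 = 247.53 → 248
  B: 188 + 0.17×(255−188) = 188 + 11.39 = 199.39 → 199
rgb(67, 248, 199) = #43f8c7.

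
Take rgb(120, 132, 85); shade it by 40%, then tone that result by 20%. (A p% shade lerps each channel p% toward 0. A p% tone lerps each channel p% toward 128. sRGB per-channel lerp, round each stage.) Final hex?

#535942

Per channel, c → c + 0.4(0 − c):
  R: 120 + 0.4×(0−120) = 120 − 48 = 72 → 72
  G: 132 − 52.8 = 79.2 → 79
  B: 85 + 0.4×(0−85) = 85 − 34 = 51 → 51
After the shade: rgb(72, 79, 51) = #484f33.
Per channel, c → c + 0.2(128 − c):
  R: 72 + 0.2×(128−72) = 72 + 11.2 = 83.2 → 83
  G: 79 + 0.2×(128−79) = 79 + 9.8 = 88.8 → 89
  B: 51 + 0.2×(128−51) = 51 + 15.4 = 66.4 → 66
rgb(83, 89, 66) = #535942.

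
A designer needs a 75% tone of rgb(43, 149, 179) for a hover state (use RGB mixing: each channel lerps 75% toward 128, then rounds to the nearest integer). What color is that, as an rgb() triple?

Lerp each channel 75% toward 128:
  R: 43 + 63.75 = 106.75 → 107
  G: 149 + 0.75×(128−149) = 149 − 15.75 = 133.25 → 133
  B: 179 − 38.25 = 140.75 → 141

rgb(107, 133, 141)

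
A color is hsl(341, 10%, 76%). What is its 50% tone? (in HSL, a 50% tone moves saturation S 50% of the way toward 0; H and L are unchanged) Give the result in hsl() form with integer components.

S moves 50% from 10 toward 0: 10 − 5 = 5 → 5.
H and L are unchanged.

hsl(341, 5%, 76%)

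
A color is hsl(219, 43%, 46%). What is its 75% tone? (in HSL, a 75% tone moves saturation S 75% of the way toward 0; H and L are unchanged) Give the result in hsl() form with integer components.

S moves 75% from 43 toward 0: 43 − 32.25 = 10.75 → 11.
H and L are unchanged.

hsl(219, 11%, 46%)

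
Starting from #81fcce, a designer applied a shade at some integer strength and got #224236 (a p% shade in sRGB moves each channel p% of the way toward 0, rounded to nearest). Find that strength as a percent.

74%

#81fcce is rgb(129, 252, 206); #224236 is rgb(34, 66, 54).
On the G channel (widest range): 66 ≈ 252 + (p/100)(0 − 252), so p ≈ 100×(66 − 252)/(0 − 252) = -18600/-252 = 73.81.
p = 74 reproduces all three channels after rounding.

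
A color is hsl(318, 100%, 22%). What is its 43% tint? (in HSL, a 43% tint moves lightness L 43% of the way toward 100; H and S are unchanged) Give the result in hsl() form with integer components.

L moves 43% from 22 toward 100: 22 + 33.54 = 55.54 → 56.
H and S are unchanged.

hsl(318, 100%, 56%)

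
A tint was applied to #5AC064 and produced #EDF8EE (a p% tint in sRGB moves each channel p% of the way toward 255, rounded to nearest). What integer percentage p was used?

89%

#5AC064 is rgb(90, 192, 100); #EDF8EE is rgb(237, 248, 238).
On the R channel (widest range): 237 ≈ 90 + (p/100)(255 − 90), so p ≈ 100×(237 − 90)/(255 − 90) = 14700/165 = 89.09.
p = 89 reproduces all three channels after rounding.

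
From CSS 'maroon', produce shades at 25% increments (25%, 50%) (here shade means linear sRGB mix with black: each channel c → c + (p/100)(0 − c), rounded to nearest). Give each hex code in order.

#600000, #400000

CSS maroon is rgb(128, 0, 0).
25%: (128 − 32 = 96→96, 0→0, 0→0) → #600000
50%: (128 − 64 = 64→64, 0→0, 0→0) → #400000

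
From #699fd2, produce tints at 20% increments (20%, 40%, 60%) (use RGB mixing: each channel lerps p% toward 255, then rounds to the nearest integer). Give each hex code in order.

#87b2db, #a5c5e4, #c3d9ed

#699fd2 is rgb(105, 159, 210).
20%: (105 + 30 = 135→135, 159 + 19.2 = 178.2→178, 210 + 9 = 219→219) → #87b2db
40%: (105 + 60 = 165→165, 159 + 38.4 = 197.4→197, 210 + 18 = 228→228) → #a5c5e4
60%: (105 + 90 = 195→195, 159 + 57.6 = 216.6→217, 210 + 27 = 237→237) → #c3d9ed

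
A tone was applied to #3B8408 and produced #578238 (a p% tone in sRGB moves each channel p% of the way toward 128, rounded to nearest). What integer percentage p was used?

40%

#3B8408 is rgb(59, 132, 8); #578238 is rgb(87, 130, 56).
On the B channel (widest range): 56 ≈ 8 + (p/100)(128 − 8), so p ≈ 100×(56 − 8)/(128 − 8) = 4800/120 = 40.00.
p = 40 reproduces all three channels after rounding.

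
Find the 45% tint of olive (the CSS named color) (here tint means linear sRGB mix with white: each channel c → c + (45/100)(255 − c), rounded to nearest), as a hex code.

#B9B973

CSS olive is rgb(128, 128, 0).
Per channel, c → c + 0.45(255 − c):
  R: 128 + 57.15 = 185.15 → 185
  G: 128 + 0.45×(255−128) = 128 + 57.15 = 185.15 → 185
  B: 0 + 0.45×(255−0) = 0 + 114.75 = 114.75 → 115
rgb(185, 185, 115) = #B9B973.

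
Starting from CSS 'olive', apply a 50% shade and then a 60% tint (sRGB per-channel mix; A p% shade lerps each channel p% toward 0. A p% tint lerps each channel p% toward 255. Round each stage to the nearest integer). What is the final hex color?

#b3b399

CSS olive is rgb(128, 128, 0).
A 50% shade moves each channel 50% toward 0:
  R: 128 + 0.5×(0−128) = 128 − 64 = 64 → 64
  G: 128 + 0.5×(0−128) = 128 − 64 = 64 → 64
  B: 0 + 0 = 0 → 0
After the shade: rgb(64, 64, 0) = #404000.
Per channel, c → c + 0.6(255 − c):
  R: 64 + 0.6×(255−64) = 64 + 114.6 = 178.6 → 179
  G: 64 + 0.6×(255−64) = 64 + 114.6 = 178.6 → 179
  B: 0 + 153 = 153 → 153
rgb(179, 179, 153) = #b3b399.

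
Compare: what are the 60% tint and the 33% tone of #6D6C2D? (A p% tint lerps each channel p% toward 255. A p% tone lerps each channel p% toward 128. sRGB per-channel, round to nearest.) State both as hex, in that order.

#6D6C2D is rgb(109, 108, 45).
60% tint:
  R: 109 + 0.6×(255−109) = 109 + 87.6 = 196.6 → 197
  G: 108 + 0.6×(255−108) = 108 + 88.2 = 196.2 → 196
  B: 45 + 0.6×(255−45) = 45 + 126 = 171 → 171
  → #C5C4AB
33% tone:
  R: 109 + 0.33×(128−109) = 109 + 6.27 = 115.27 → 115
  G: 108 + 6.6 = 114.6 → 115
  B: 45 + 0.33×(128−45) = 45 + 27.39 = 72.39 → 72
  → #737348

#C5C4AB, #737348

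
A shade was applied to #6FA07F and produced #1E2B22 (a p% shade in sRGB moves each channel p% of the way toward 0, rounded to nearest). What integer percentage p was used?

73%

#6FA07F is rgb(111, 160, 127); #1E2B22 is rgb(30, 43, 34).
On the G channel (widest range): 43 ≈ 160 + (p/100)(0 − 160), so p ≈ 100×(43 − 160)/(0 − 160) = -11700/-160 = 73.12.
p = 73 reproduces all three channels after rounding.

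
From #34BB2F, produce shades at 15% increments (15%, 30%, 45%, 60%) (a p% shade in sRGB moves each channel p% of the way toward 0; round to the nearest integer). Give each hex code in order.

#2C9F28, #248321, #1D671A, #154B13

#34BB2F is rgb(52, 187, 47).
15%: (52 − 7.8 = 44.2→44, 187 − 28.05 = 158.95→159, 47 − 7.05 = 39.95→40) → #2C9F28
30%: (52 − 15.6 = 36.4→36, 187 − 56.1 = 130.9→131, 47 − 14.1 = 32.9→33) → #248321
45%: (52 − 23.4 = 28.6→29, 187 − 84.15 = 102.85→103, 47 − 21.15 = 25.85→26) → #1D671A
60%: (52 − 31.2 = 20.8→21, 187 − 112.2 = 74.8→75, 47 − 28.2 = 18.8→19) → #154B13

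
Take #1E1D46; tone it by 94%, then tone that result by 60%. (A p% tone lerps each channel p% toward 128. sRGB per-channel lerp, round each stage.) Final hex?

#7E7E7F

#1E1D46 is rgb(30, 29, 70).
Per channel, c → c + 0.94(128 − c):
  R: 30 + 92.12 = 122.12 → 122
  G: 29 + 0.94×(128−29) = 29 + 93.06 = 122.06 → 122
  B: 70 + 54.52 = 124.52 → 125
After the tone: rgb(122, 122, 125) = #7A7A7D.
A 60% tone moves each channel 60% toward 128:
  R: 122 + 0.6×(128−122) = 122 + 3.6 = 125.6 → 126
  G: 122 + 0.6×(128−122) = 122 + 3.6 = 125.6 → 126
  B: 125 + 1.8 = 126.8 → 127
rgb(126, 126, 127) = #7E7E7F.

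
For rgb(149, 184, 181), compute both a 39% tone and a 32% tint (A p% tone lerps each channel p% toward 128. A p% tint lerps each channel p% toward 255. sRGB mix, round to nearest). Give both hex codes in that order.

#8DA2A0, #B7CFCD

39% tone:
  R: 149 + 0.39×(128−149) = 149 − 8.19 = 140.81 → 141
  G: 184 + 0.39×(128−184) = 184 − 21.84 = 162.16 → 162
  B: 181 − 20.67 = 160.33 → 160
  → #8DA2A0
32% tint:
  R: 149 + 0.32×(255−149) = 149 + 33.92 = 182.92 → 183
  G: 184 + 0.32×(255−184) = 184 + 22.72 = 206.72 → 207
  B: 181 + 23.68 = 204.68 → 205
  → #B7CFCD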